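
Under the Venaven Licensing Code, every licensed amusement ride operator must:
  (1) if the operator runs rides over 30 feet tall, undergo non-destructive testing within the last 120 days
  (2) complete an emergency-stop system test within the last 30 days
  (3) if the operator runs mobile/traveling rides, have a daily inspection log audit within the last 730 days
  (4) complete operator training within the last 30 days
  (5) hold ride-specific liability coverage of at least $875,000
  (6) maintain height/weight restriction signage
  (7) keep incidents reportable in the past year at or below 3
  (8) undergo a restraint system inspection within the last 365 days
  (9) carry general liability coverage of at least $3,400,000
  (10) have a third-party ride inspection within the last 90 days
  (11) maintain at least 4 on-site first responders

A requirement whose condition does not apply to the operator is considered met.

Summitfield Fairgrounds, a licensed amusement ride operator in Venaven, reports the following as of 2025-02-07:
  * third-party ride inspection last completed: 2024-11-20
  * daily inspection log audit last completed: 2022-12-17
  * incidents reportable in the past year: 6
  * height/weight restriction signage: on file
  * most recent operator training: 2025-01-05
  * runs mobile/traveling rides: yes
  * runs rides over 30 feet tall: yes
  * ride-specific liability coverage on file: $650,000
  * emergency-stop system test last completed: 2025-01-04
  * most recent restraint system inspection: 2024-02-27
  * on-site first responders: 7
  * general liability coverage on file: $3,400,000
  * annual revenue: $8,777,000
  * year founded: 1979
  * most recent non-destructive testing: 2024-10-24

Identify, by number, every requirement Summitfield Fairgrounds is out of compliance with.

2, 3, 4, 5, 7

1. condition 'runs rides over 30 feet tall' holds; non-destructive testing 106 days ago vs limit 120 → met
2. emergency-stop system test 34 days ago vs limit 30 → not met
3. condition 'runs mobile/traveling rides' holds; daily inspection log audit 783 days ago vs limit 730 → not met
4. operator training 33 days ago vs limit 30 → not met
5. ride-specific liability coverage $650,000 < $875,000 → not met
6. height/weight restriction signage present → met
7. incidents reportable in the past year 6 > 3 → not met
8. restraint system inspection 346 days ago vs limit 365 → met
9. general liability coverage $3,400,000 ≥ $3,400,000 → met
10. third-party ride inspection 79 days ago vs limit 90 → met
11. on-site first responders 7 ≥ 4 → met
Not met: 2, 3, 4, 5, 7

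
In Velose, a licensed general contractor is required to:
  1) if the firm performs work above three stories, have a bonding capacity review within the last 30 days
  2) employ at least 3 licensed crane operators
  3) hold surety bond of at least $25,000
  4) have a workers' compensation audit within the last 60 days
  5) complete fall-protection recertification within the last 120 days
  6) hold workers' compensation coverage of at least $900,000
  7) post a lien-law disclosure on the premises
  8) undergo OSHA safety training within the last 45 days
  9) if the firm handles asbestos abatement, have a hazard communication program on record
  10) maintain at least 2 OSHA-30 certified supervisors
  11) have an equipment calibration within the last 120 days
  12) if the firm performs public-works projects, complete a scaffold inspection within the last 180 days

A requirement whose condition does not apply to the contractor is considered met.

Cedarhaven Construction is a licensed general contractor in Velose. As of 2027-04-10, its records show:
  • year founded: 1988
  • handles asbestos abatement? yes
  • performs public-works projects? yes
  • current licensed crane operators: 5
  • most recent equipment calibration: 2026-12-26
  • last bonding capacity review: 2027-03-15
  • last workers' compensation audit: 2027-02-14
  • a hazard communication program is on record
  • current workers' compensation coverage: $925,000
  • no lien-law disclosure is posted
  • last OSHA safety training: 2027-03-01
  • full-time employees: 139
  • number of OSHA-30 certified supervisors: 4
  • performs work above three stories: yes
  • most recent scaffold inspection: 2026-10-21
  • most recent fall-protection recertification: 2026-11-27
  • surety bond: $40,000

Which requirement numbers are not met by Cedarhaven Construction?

5, 7

1. condition 'performs work above three stories' holds; bonding capacity review 26 days ago vs limit 30 → met
2. licensed crane operators 5 ≥ 3 → met
3. surety bond $40,000 ≥ $25,000 → met
4. workers' compensation audit 55 days ago vs limit 60 → met
5. fall-protection recertification 134 days ago vs limit 120 → not met
6. workers' compensation coverage $925,000 ≥ $900,000 → met
7. lien-law disclosure absent → not met
8. OSHA safety training 40 days ago vs limit 45 → met
9. condition 'handles asbestos abatement' holds; hazard communication program present → met
10. OSHA-30 certified supervisors 4 ≥ 2 → met
11. equipment calibration 105 days ago vs limit 120 → met
12. condition 'performs public-works projects' holds; scaffold inspection 171 days ago vs limit 180 → met
Not met: 5, 7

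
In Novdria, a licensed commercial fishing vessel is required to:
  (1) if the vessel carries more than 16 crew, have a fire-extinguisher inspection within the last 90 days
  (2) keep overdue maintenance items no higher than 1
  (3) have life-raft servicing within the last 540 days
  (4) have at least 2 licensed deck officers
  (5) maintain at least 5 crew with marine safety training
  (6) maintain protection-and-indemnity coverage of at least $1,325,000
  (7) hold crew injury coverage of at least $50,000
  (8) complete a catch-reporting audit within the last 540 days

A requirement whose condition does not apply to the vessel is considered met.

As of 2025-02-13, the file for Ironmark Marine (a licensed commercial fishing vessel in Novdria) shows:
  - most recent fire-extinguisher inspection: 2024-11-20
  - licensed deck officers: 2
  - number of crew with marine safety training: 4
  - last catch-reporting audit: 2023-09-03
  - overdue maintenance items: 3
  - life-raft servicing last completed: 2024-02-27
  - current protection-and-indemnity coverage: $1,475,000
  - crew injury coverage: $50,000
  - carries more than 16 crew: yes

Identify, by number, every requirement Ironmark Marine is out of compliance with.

2, 5

1. condition 'carries more than 16 crew' holds; fire-extinguisher inspection 85 days ago vs limit 90 → met
2. overdue maintenance items 3 > 1 → not met
3. life-raft servicing 352 days ago vs limit 540 → met
4. licensed deck officers 2 ≥ 2 → met
5. crew with marine safety training 4 < 5 → not met
6. protection-and-indemnity coverage $1,475,000 ≥ $1,325,000 → met
7. crew injury coverage $50,000 ≥ $50,000 → met
8. catch-reporting audit 529 days ago vs limit 540 → met
Not met: 2, 5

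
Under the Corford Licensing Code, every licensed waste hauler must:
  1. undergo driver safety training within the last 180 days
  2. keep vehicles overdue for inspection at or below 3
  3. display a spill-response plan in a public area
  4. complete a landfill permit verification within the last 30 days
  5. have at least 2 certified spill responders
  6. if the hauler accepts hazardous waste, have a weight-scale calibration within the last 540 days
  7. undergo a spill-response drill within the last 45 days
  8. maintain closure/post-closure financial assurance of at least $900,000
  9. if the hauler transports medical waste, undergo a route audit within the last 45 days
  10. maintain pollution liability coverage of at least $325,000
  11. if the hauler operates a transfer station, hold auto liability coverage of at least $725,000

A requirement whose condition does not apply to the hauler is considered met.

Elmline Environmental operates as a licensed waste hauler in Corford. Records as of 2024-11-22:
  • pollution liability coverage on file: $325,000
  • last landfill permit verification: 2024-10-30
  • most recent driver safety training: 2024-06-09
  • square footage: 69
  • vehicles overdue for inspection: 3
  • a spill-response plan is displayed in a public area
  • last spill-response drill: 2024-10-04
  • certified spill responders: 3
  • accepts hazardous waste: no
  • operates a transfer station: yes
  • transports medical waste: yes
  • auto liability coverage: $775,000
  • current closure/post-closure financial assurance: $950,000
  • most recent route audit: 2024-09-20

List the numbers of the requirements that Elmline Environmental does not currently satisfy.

1. driver safety training 166 days ago vs limit 180 → met
2. vehicles overdue for inspection 3 ≤ 3 → met
3. spill-response plan present → met
4. landfill permit verification 23 days ago vs limit 30 → met
5. certified spill responders 3 ≥ 2 → met
6. condition 'accepts hazardous waste' does not hold → requirement n/a → met
7. spill-response drill 49 days ago vs limit 45 → not met
8. closure/post-closure financial assurance $950,000 ≥ $900,000 → met
9. condition 'transports medical waste' holds; route audit 63 days ago vs limit 45 → not met
10. pollution liability coverage $325,000 ≥ $325,000 → met
11. condition 'operates a transfer station' holds; auto liability coverage $775,000 ≥ $725,000 → met
Not met: 7, 9

7, 9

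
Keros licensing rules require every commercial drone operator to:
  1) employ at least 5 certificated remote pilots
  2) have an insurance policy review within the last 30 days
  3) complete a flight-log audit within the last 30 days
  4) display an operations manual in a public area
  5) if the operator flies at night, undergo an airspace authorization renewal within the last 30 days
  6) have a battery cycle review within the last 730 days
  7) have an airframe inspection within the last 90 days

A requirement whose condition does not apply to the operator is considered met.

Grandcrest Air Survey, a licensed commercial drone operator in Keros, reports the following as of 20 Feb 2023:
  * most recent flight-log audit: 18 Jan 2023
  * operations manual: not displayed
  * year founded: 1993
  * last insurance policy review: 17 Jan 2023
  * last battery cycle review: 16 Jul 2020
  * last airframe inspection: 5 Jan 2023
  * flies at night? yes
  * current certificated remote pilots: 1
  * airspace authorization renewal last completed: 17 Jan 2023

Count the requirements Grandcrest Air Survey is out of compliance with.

6

1. certificated remote pilots 1 < 5 → not met
2. insurance policy review 34 days ago vs limit 30 → not met
3. flight-log audit 33 days ago vs limit 30 → not met
4. operations manual absent → not met
5. condition 'flies at night' holds; airspace authorization renewal 34 days ago vs limit 30 → not met
6. battery cycle review 949 days ago vs limit 730 → not met
7. airframe inspection 46 days ago vs limit 90 → met
Not met: 6 of 7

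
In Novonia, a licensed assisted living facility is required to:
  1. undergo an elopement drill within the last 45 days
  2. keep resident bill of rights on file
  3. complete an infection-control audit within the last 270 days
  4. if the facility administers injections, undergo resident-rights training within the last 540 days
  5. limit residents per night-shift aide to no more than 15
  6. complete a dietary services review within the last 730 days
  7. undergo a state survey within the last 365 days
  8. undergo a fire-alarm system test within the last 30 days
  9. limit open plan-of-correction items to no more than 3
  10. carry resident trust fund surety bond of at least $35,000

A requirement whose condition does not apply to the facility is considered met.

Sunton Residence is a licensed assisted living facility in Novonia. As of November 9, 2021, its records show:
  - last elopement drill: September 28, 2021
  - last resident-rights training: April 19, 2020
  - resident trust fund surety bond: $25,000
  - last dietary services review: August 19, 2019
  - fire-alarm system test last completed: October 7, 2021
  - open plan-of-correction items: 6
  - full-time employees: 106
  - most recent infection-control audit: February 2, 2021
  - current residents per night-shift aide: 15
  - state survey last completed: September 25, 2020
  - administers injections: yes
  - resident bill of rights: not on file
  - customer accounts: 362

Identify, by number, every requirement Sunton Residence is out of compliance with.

1. elopement drill 42 days ago vs limit 45 → met
2. resident bill of rights absent → not met
3. infection-control audit 280 days ago vs limit 270 → not met
4. condition 'administers injections' holds; resident-rights training 569 days ago vs limit 540 → not met
5. residents per night-shift aide 15 ≤ 15 → met
6. dietary services review 813 days ago vs limit 730 → not met
7. state survey 410 days ago vs limit 365 → not met
8. fire-alarm system test 33 days ago vs limit 30 → not met
9. open plan-of-correction items 6 > 3 → not met
10. resident trust fund surety bond $25,000 < $35,000 → not met
Not met: 2, 3, 4, 6, 7, 8, 9, 10

2, 3, 4, 6, 7, 8, 9, 10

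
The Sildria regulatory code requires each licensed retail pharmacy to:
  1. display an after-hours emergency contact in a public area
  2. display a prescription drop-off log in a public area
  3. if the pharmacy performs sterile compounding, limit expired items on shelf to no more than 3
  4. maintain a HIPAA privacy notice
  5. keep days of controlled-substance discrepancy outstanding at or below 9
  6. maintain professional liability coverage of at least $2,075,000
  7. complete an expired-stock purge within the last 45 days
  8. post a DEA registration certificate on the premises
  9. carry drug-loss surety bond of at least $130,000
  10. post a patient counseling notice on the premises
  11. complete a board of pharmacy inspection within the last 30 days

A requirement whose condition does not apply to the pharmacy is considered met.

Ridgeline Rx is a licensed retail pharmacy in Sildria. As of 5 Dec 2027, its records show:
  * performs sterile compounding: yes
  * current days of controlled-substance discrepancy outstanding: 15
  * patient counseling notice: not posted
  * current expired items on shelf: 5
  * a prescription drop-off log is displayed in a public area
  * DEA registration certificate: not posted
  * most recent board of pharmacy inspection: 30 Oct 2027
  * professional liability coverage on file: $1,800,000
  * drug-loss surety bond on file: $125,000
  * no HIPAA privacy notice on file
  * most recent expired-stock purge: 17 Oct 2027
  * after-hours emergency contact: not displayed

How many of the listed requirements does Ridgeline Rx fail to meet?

1. after-hours emergency contact absent → not met
2. prescription drop-off log present → met
3. condition 'performs sterile compounding' holds; expired items on shelf 5 > 3 → not met
4. HIPAA privacy notice absent → not met
5. days of controlled-substance discrepancy outstanding 15 > 9 → not met
6. professional liability coverage $1,800,000 < $2,075,000 → not met
7. expired-stock purge 49 days ago vs limit 45 → not met
8. DEA registration certificate absent → not met
9. drug-loss surety bond $125,000 < $130,000 → not met
10. patient counseling notice absent → not met
11. board of pharmacy inspection 36 days ago vs limit 30 → not met
Not met: 10 of 11

10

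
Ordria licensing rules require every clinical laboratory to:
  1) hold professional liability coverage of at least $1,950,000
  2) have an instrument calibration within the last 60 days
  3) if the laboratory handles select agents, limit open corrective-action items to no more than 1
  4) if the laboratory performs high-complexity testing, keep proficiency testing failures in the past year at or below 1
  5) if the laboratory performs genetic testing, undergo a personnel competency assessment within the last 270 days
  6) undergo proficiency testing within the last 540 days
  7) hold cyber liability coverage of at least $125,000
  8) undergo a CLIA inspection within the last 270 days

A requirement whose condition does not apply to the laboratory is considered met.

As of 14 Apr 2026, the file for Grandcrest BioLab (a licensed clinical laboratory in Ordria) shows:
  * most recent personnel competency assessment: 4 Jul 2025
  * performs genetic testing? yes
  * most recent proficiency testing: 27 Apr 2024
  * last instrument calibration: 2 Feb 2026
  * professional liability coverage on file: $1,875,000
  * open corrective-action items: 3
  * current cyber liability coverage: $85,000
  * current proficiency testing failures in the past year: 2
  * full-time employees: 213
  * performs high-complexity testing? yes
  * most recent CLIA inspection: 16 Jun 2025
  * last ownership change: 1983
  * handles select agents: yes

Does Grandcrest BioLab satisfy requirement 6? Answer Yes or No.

6. proficiency testing 717 days ago vs limit 540 → not met

No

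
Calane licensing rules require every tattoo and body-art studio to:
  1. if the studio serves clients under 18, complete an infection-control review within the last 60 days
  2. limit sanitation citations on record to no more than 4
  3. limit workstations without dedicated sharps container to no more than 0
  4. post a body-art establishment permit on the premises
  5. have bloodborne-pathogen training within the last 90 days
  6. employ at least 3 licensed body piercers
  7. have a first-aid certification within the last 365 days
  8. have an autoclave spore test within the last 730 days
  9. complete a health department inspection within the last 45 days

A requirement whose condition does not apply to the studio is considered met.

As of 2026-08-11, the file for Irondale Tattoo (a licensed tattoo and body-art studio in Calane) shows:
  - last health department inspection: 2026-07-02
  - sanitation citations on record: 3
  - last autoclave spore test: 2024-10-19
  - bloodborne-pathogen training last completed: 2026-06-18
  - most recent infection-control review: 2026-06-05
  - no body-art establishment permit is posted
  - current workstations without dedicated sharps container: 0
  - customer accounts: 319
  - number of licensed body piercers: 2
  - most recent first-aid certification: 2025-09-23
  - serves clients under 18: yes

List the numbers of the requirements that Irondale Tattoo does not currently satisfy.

1, 4, 6

1. condition 'serves clients under 18' holds; infection-control review 67 days ago vs limit 60 → not met
2. sanitation citations on record 3 ≤ 4 → met
3. workstations without dedicated sharps container 0 ≤ 0 → met
4. body-art establishment permit absent → not met
5. bloodborne-pathogen training 54 days ago vs limit 90 → met
6. licensed body piercers 2 < 3 → not met
7. first-aid certification 322 days ago vs limit 365 → met
8. autoclave spore test 661 days ago vs limit 730 → met
9. health department inspection 40 days ago vs limit 45 → met
Not met: 1, 4, 6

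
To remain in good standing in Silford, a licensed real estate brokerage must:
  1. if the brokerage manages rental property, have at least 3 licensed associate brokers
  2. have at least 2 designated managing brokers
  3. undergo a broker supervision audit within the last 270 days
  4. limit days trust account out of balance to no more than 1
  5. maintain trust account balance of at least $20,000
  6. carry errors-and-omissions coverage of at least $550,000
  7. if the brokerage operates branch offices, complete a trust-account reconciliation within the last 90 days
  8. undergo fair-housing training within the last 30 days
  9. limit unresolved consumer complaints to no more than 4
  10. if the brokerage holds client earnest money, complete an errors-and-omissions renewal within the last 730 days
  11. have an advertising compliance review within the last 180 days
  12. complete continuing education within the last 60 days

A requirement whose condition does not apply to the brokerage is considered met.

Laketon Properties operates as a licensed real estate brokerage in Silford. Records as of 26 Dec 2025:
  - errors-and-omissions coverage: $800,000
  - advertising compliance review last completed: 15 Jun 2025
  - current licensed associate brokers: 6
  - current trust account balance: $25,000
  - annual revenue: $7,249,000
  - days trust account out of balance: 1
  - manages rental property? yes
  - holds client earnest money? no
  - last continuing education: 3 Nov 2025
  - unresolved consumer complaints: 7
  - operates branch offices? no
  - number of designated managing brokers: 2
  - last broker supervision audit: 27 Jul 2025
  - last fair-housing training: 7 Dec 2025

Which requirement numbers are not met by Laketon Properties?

9, 11

1. condition 'manages rental property' holds; licensed associate brokers 6 ≥ 3 → met
2. designated managing brokers 2 ≥ 2 → met
3. broker supervision audit 152 days ago vs limit 270 → met
4. days trust account out of balance 1 ≤ 1 → met
5. trust account balance $25,000 ≥ $20,000 → met
6. errors-and-omissions coverage $800,000 ≥ $550,000 → met
7. condition 'operates branch offices' does not hold → requirement n/a → met
8. fair-housing training 19 days ago vs limit 30 → met
9. unresolved consumer complaints 7 > 4 → not met
10. condition 'holds client earnest money' does not hold → requirement n/a → met
11. advertising compliance review 194 days ago vs limit 180 → not met
12. continuing education 53 days ago vs limit 60 → met
Not met: 9, 11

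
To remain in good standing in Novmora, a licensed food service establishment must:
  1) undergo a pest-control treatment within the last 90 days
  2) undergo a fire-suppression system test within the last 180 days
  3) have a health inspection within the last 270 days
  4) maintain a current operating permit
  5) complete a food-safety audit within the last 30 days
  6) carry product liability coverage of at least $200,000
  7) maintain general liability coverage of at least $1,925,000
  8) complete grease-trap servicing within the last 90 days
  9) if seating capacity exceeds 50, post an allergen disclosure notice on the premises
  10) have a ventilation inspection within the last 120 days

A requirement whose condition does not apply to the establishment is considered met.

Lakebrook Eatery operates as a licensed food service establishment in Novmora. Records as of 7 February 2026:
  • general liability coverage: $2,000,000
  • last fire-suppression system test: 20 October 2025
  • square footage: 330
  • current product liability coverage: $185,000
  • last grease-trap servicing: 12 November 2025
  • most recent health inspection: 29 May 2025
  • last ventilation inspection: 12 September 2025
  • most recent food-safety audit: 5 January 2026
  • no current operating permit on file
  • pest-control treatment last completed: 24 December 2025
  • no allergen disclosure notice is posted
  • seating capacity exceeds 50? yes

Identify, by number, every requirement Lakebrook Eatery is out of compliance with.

1. pest-control treatment 45 days ago vs limit 90 → met
2. fire-suppression system test 110 days ago vs limit 180 → met
3. health inspection 254 days ago vs limit 270 → met
4. current operating permit absent → not met
5. food-safety audit 33 days ago vs limit 30 → not met
6. product liability coverage $185,000 < $200,000 → not met
7. general liability coverage $2,000,000 ≥ $1,925,000 → met
8. grease-trap servicing 87 days ago vs limit 90 → met
9. condition 'seating capacity exceeds 50' holds; allergen disclosure notice absent → not met
10. ventilation inspection 148 days ago vs limit 120 → not met
Not met: 4, 5, 6, 9, 10

4, 5, 6, 9, 10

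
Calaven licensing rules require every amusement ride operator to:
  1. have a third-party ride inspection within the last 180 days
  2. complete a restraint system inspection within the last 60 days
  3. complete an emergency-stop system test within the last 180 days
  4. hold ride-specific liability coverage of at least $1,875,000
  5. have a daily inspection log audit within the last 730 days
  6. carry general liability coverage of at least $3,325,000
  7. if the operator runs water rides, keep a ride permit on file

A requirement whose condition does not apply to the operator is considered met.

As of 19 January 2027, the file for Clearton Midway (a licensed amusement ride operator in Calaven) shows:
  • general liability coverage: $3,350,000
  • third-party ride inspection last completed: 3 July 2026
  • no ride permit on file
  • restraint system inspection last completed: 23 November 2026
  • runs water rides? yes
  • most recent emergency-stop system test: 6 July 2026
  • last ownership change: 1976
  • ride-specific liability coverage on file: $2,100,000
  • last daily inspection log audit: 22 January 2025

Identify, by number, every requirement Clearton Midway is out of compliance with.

1, 3, 7

1. third-party ride inspection 200 days ago vs limit 180 → not met
2. restraint system inspection 57 days ago vs limit 60 → met
3. emergency-stop system test 197 days ago vs limit 180 → not met
4. ride-specific liability coverage $2,100,000 ≥ $1,875,000 → met
5. daily inspection log audit 727 days ago vs limit 730 → met
6. general liability coverage $3,350,000 ≥ $3,325,000 → met
7. condition 'runs water rides' holds; ride permit absent → not met
Not met: 1, 3, 7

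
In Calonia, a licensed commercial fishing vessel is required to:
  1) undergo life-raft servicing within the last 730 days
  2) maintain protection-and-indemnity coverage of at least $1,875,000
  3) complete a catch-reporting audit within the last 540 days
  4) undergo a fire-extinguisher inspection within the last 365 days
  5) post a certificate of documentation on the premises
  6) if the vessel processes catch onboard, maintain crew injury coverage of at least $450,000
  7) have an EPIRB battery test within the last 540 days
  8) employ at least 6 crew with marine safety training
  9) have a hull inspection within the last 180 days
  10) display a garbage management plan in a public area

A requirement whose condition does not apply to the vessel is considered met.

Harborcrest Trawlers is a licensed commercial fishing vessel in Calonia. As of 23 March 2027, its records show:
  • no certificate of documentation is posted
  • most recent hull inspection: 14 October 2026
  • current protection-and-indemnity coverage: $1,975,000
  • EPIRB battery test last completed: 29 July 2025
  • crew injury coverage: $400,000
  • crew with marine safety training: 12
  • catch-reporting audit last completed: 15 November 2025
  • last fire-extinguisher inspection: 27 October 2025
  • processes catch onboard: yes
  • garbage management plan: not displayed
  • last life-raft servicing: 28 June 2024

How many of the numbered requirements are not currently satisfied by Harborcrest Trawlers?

1. life-raft servicing 998 days ago vs limit 730 → not met
2. protection-and-indemnity coverage $1,975,000 ≥ $1,875,000 → met
3. catch-reporting audit 493 days ago vs limit 540 → met
4. fire-extinguisher inspection 512 days ago vs limit 365 → not met
5. certificate of documentation absent → not met
6. condition 'processes catch onboard' holds; crew injury coverage $400,000 < $450,000 → not met
7. EPIRB battery test 602 days ago vs limit 540 → not met
8. crew with marine safety training 12 ≥ 6 → met
9. hull inspection 160 days ago vs limit 180 → met
10. garbage management plan absent → not met
Not met: 6 of 10

6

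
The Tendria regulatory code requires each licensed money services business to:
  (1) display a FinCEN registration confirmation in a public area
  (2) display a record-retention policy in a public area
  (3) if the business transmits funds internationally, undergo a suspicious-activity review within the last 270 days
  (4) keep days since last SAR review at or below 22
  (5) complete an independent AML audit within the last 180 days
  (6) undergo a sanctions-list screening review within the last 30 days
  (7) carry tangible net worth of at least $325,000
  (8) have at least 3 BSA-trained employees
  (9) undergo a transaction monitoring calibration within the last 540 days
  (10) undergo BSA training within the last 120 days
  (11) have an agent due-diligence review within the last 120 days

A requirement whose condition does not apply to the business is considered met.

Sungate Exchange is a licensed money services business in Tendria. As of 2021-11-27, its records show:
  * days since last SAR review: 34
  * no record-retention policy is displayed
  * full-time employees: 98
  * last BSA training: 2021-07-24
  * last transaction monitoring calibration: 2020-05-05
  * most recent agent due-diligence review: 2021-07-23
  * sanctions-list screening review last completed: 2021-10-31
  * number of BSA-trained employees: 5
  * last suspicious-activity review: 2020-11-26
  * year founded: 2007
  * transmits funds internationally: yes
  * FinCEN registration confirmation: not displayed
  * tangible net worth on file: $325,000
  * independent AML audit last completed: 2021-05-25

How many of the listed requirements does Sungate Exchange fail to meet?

1. FinCEN registration confirmation absent → not met
2. record-retention policy absent → not met
3. condition 'transmits funds internationally' holds; suspicious-activity review 366 days ago vs limit 270 → not met
4. days since last SAR review 34 > 22 → not met
5. independent AML audit 186 days ago vs limit 180 → not met
6. sanctions-list screening review 27 days ago vs limit 30 → met
7. tangible net worth $325,000 ≥ $325,000 → met
8. BSA-trained employees 5 ≥ 3 → met
9. transaction monitoring calibration 571 days ago vs limit 540 → not met
10. BSA training 126 days ago vs limit 120 → not met
11. agent due-diligence review 127 days ago vs limit 120 → not met
Not met: 8 of 11

8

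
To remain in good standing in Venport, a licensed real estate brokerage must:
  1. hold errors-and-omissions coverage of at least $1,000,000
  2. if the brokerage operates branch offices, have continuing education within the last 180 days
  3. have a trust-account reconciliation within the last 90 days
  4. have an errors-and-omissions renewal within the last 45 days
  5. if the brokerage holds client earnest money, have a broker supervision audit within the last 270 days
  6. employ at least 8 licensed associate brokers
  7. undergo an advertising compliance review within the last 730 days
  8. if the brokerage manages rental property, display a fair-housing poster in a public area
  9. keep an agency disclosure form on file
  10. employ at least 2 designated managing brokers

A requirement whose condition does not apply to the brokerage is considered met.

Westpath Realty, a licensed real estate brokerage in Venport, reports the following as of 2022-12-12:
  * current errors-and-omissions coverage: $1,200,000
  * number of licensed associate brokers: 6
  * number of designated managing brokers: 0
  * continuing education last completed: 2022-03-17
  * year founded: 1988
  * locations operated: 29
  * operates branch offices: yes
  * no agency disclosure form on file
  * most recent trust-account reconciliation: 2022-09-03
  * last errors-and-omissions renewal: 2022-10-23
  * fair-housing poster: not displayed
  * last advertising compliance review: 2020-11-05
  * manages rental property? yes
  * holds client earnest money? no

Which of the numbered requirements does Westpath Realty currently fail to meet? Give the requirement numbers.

2, 3, 4, 6, 7, 8, 9, 10

1. errors-and-omissions coverage $1,200,000 ≥ $1,000,000 → met
2. condition 'operates branch offices' holds; continuing education 270 days ago vs limit 180 → not met
3. trust-account reconciliation 100 days ago vs limit 90 → not met
4. errors-and-omissions renewal 50 days ago vs limit 45 → not met
5. condition 'holds client earnest money' does not hold → requirement n/a → met
6. licensed associate brokers 6 < 8 → not met
7. advertising compliance review 767 days ago vs limit 730 → not met
8. condition 'manages rental property' holds; fair-housing poster absent → not met
9. agency disclosure form absent → not met
10. designated managing brokers 0 < 2 → not met
Not met: 2, 3, 4, 6, 7, 8, 9, 10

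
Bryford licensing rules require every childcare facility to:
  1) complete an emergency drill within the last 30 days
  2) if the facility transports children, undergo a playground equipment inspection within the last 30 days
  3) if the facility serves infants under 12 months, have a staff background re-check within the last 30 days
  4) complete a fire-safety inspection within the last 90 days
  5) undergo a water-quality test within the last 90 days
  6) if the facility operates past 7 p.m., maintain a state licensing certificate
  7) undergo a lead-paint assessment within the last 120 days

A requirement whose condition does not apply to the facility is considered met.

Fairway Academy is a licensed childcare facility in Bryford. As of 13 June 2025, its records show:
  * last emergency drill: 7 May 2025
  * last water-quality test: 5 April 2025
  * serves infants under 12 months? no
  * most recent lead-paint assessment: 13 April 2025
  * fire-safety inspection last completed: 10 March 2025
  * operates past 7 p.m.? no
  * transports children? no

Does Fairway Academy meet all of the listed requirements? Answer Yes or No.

No

1. emergency drill 37 days ago vs limit 30 → not met
2. condition 'transports children' does not hold → requirement n/a → met
3. condition 'serves infants under 12 months' does not hold → requirement n/a → met
4. fire-safety inspection 95 days ago vs limit 90 → not met
5. water-quality test 69 days ago vs limit 90 → met
6. condition 'operates past 7 p.m.' does not hold → requirement n/a → met
7. lead-paint assessment 61 days ago vs limit 120 → met
Not met: 1, 4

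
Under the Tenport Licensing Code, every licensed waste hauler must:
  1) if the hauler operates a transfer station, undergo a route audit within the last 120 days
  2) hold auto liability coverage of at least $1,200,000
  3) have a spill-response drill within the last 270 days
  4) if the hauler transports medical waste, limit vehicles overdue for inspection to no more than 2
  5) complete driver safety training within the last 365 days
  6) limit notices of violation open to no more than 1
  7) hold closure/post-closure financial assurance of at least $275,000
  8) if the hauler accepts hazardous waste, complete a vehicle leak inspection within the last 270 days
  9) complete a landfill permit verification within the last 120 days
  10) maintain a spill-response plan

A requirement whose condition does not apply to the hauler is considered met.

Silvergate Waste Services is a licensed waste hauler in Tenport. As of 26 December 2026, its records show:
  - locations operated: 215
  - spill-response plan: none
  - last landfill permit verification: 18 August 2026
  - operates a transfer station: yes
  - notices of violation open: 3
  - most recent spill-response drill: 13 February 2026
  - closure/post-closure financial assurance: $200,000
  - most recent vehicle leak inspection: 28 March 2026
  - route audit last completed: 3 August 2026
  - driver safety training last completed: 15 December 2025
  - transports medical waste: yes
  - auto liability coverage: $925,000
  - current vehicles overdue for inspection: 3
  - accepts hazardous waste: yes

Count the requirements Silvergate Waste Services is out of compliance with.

10

1. condition 'operates a transfer station' holds; route audit 145 days ago vs limit 120 → not met
2. auto liability coverage $925,000 < $1,200,000 → not met
3. spill-response drill 316 days ago vs limit 270 → not met
4. condition 'transports medical waste' holds; vehicles overdue for inspection 3 > 2 → not met
5. driver safety training 376 days ago vs limit 365 → not met
6. notices of violation open 3 > 1 → not met
7. closure/post-closure financial assurance $200,000 < $275,000 → not met
8. condition 'accepts hazardous waste' holds; vehicle leak inspection 273 days ago vs limit 270 → not met
9. landfill permit verification 130 days ago vs limit 120 → not met
10. spill-response plan absent → not met
Not met: 10 of 10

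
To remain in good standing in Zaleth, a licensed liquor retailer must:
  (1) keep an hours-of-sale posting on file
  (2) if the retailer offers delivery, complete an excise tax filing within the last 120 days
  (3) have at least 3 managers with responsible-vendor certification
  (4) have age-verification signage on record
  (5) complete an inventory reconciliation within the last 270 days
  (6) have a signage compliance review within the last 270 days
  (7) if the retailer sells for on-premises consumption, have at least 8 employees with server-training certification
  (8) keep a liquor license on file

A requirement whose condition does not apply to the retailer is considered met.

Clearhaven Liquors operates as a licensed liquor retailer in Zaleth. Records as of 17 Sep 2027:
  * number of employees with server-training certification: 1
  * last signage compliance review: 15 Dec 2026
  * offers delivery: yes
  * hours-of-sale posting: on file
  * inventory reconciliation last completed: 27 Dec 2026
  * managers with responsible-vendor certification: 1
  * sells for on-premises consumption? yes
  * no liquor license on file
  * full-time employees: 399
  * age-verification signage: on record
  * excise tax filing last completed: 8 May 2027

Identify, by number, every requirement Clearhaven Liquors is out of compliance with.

2, 3, 6, 7, 8

1. hours-of-sale posting present → met
2. condition 'offers delivery' holds; excise tax filing 132 days ago vs limit 120 → not met
3. managers with responsible-vendor certification 1 < 3 → not met
4. age-verification signage present → met
5. inventory reconciliation 264 days ago vs limit 270 → met
6. signage compliance review 276 days ago vs limit 270 → not met
7. condition 'sells for on-premises consumption' holds; employees with server-training certification 1 < 8 → not met
8. liquor license absent → not met
Not met: 2, 3, 6, 7, 8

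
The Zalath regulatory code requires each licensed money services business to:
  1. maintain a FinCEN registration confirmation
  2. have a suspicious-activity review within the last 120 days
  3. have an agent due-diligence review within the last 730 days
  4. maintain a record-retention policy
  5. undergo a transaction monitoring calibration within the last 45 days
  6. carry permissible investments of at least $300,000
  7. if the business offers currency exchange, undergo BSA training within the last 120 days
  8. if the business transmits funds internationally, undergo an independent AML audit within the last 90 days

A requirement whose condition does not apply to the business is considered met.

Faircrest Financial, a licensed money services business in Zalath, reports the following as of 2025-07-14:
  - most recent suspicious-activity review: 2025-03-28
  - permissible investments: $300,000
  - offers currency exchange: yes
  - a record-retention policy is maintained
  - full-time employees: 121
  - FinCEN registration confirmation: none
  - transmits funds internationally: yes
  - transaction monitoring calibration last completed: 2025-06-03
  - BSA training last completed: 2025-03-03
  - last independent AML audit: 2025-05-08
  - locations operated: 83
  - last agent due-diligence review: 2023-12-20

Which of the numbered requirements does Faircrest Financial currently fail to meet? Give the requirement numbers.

1. FinCEN registration confirmation absent → not met
2. suspicious-activity review 108 days ago vs limit 120 → met
3. agent due-diligence review 572 days ago vs limit 730 → met
4. record-retention policy present → met
5. transaction monitoring calibration 41 days ago vs limit 45 → met
6. permissible investments $300,000 ≥ $300,000 → met
7. condition 'offers currency exchange' holds; BSA training 133 days ago vs limit 120 → not met
8. condition 'transmits funds internationally' holds; independent AML audit 67 days ago vs limit 90 → met
Not met: 1, 7

1, 7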